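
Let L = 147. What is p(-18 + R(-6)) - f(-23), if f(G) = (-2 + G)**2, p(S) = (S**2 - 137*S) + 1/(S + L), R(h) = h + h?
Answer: 513046/117 ≈ 4385.0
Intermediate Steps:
R(h) = 2*h
p(S) = S**2 + 1/(147 + S) - 137*S (p(S) = (S**2 - 137*S) + 1/(S + 147) = (S**2 - 137*S) + 1/(147 + S) = S**2 + 1/(147 + S) - 137*S)
p(-18 + R(-6)) - f(-23) = (1 + (-18 + 2*(-6))**3 - 20139*(-18 + 2*(-6)) + 10*(-18 + 2*(-6))**2)/(147 + (-18 + 2*(-6))) - (-2 - 23)**2 = (1 + (-18 - 12)**3 - 20139*(-18 - 12) + 10*(-18 - 12)**2)/(147 + (-18 - 12)) - 1*(-25)**2 = (1 + (-30)**3 - 20139*(-30) + 10*(-30)**2)/(147 - 30) - 1*625 = (1 - 27000 + 604170 + 10*900)/117 - 625 = (1 - 27000 + 604170 + 9000)/117 - 625 = (1/117)*586171 - 625 = 586171/117 - 625 = 513046/117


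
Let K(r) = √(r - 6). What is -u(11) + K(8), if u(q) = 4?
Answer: -4 + √2 ≈ -2.5858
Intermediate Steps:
K(r) = √(-6 + r)
-u(11) + K(8) = -1*4 + √(-6 + 8) = -4 + √2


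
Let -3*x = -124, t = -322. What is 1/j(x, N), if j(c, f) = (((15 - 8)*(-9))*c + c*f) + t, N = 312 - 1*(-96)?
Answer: 1/13938 ≈ 7.1746e-5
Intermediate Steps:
x = 124/3 (x = -⅓*(-124) = 124/3 ≈ 41.333)
N = 408 (N = 312 + 96 = 408)
j(c, f) = -322 - 63*c + c*f (j(c, f) = (((15 - 8)*(-9))*c + c*f) - 322 = ((7*(-9))*c + c*f) - 322 = (-63*c + c*f) - 322 = -322 - 63*c + c*f)
1/j(x, N) = 1/(-322 - 63*124/3 + (124/3)*408) = 1/(-322 - 2604 + 16864) = 1/13938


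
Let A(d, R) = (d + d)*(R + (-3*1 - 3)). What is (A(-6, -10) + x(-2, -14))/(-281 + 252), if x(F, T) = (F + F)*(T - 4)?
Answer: -264/29 ≈ -9.1035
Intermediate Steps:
x(F, T) = 2*F*(-4 + T) (x(F, T) = (2*F)*(-4 + T) = 2*F*(-4 + T))
A(d, R) = 2*d*(-6 + R) (A(d, R) = (2*d)*(R + (-3 - 3)) = (2*d)*(R - 6) = (2*d)*(-6 + R) = 2*d*(-6 + R))
(A(-6, -10) + x(-2, -14))/(-281 + 252) = (2*(-6)*(-6 - 10) + 2*(-2)*(-4 - 14))/(-281 + 252) = (2*(-6)*(-16) + 2*(-2)*(-18))/(-29) = (192 + 72)*(-1/29) = 264*(-1/29) = -264/29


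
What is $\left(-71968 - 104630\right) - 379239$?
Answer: $-555837$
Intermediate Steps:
$\left(-71968 - 104630\right) - 379239 = -176598 - 379239 = -555837$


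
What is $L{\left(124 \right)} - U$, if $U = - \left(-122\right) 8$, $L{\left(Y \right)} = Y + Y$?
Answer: $-728$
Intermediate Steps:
$L{\left(Y \right)} = 2 Y$
$U = 976$ ($U = \left(-1\right) \left(-976\right) = 976$)
$L{\left(124 \right)} - U = 2 \cdot 124 - 976 = 248 - 976 = -728$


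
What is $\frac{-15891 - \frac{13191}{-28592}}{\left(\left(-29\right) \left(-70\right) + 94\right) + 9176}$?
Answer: $- \frac{454342281}{323089600} \approx -1.4062$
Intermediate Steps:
$\frac{-15891 - \frac{13191}{-28592}}{\left(\left(-29\right) \left(-70\right) + 94\right) + 9176} = \frac{-15891 - - \frac{13191}{28592}}{\left(2030 + 94\right) + 9176} = \frac{-15891 + \frac{13191}{28592}}{2124 + 9176} = - \frac{454342281}{28592 \cdot 11300} = \left(- \frac{454342281}{28592}\right) \frac{1}{11300} = - \frac{454342281}{323089600}$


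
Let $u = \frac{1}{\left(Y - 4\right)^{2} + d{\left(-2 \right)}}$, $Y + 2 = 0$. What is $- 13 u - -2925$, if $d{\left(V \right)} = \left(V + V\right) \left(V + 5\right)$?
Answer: $\frac{70187}{24} \approx 2924.5$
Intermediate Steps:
$Y = -2$ ($Y = -2 + 0 = -2$)
$d{\left(V \right)} = 2 V \left(5 + V\right)$
$u = \frac{1}{24}$ ($u = \frac{1}{\left(-2 - 4\right)^{2} + 2 \left(-2\right) \left(5 - 2\right)} = \frac{1}{\left(-6\right)^{2} + 2 \left(-2\right) 3} = \frac{1}{36 - 12} = \frac{1}{24} \approx 0.041667$)
$- 13 u - -2925 = \left(-13\right) \frac{1}{24} - -2925 = - \frac{13}{24} + 2925 = \frac{70187}{24}$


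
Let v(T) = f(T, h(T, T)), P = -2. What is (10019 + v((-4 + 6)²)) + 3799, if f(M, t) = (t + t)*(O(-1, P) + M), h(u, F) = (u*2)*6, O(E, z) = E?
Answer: 14106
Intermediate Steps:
h(u, F) = 12*u (h(u, F) = (2*u)*6 = 12*u)
f(M, t) = 2*t*(-1 + M) (f(M, t) = (t + t)*(-1 + M) = (2*t)*(-1 + M) = 2*t*(-1 + M))
v(T) = 24*T*(-1 + T) (v(T) = 2*(12*T)*(-1 + T) = 24*T*(-1 + T))
(10019 + v((-4 + 6)²)) + 3799 = (10019 + 24*(-4 + 6)²*(-1 + (-4 + 6)²)) + 3799 = (10019 + 24*2²*(-1 + 2²)) + 3799 = (10019 + 24*4*(-1 + 4)) + 3799 = (10019 + 24*4*3) + 3799 = (10019 + 288) + 3799 = 10307 + 3799 = 14106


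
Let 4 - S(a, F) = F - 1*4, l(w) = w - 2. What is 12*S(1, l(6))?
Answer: 48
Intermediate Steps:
l(w) = -2 + w
S(a, F) = 8 - F (S(a, F) = 4 - (F - 1*4) = 4 - (F - 4) = 4 - (-4 + F) = 4 + (4 - F) = 8 - F)
12*S(1, l(6)) = 12*(8 - (-2 + 6)) = 12*(8 - 1*4) = 12*(8 - 4) = 12*4 = 48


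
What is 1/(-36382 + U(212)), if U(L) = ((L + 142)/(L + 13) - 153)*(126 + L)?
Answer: -75/6567316 ≈ -1.1420e-5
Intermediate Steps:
U(L) = (-153 + (142 + L)/(13 + L))*(126 + L) (U(L) = ((142 + L)/(13 + L) - 153)*(126 + L) = (-153 + (142 + L)/(13 + L))*(126 + L))
1/(-36382 + U(212)) = 1/(-36382 + (-232722 - 20999*212 - 152*212²)/(13 + 212)) = 1/(-36382 + (-232722 - 4451788 - 152*44944)/225) = 1/(-36382 + (-232722 - 4451788 - 6831488)/225) = 1/(-36382 + (1/225)*(-11515998)) = 1/(-36382 - 3838666/75) = 1/(-6567316/75) = -75/6567316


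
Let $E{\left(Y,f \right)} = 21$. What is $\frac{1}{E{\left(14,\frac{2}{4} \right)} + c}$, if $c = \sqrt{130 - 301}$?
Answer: $\frac{7}{204} - \frac{i \sqrt{19}}{204} \approx 0.034314 - 0.021367 i$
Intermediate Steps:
$c = 3 i \sqrt{19}$ ($c = \sqrt{-171} = 3 i \sqrt{19} \approx 13.077 i$)
$\frac{1}{E{\left(14,\frac{2}{4} \right)} + c} = \frac{1}{21 + 3 i \sqrt{19}}$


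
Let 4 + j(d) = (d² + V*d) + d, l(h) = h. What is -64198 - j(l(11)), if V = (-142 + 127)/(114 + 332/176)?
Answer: -327991014/5099 ≈ -64325.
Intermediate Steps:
V = -660/5099 (V = -15/(114 + 332*(1/176)) = -15/(114 + 83/44) = -15/5099/44 = -15*44/5099 = -660/5099 ≈ -0.12944)
j(d) = -4 + d² + 4439*d/5099 (j(d) = -4 + ((d² - 660*d/5099) + d) = -4 + (d² + 4439*d/5099) = -4 + d² + 4439*d/5099)
-64198 - j(l(11)) = -64198 - (-4 + 11² + (4439/5099)*11) = -64198 - (-4 + 121 + 48829/5099) = -64198 - 1*645412/5099 = -64198 - 645412/5099 = -327991014/5099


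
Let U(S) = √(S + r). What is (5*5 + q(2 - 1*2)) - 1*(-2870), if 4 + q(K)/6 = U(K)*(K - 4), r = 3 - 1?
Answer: 2871 - 24*√2 ≈ 2837.1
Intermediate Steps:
r = 2
U(S) = √(2 + S) (U(S) = √(S + 2) = √(2 + S))
q(K) = -24 + 6*√(2 + K)*(-4 + K) (q(K) = -24 + 6*(√(2 + K)*(K - 4)) = -24 + 6*(√(2 + K)*(-4 + K)) = -24 + 6*√(2 + K)*(-4 + K))
(5*5 + q(2 - 1*2)) - 1*(-2870) = (5*5 + (-24 - 24*√(2 + (2 - 1*2)) + 6*(2 - 1*2)*√(2 + (2 - 1*2)))) - 1*(-2870) = (25 + (-24 - 24*√(2 + (2 - 2)) + 6*(2 - 2)*√(2 + (2 - 2)))) + 2870 = (25 + (-24 - 24*√(2 + 0) + 6*0*√(2 + 0))) + 2870 = (25 + (-24 - 24*√2 + 6*0*√2)) + 2870 = (25 + (-24 - 24*√2 + 0)) + 2870 = (25 + (-24 - 24*√2)) + 2870 = (1 - 24*√2) + 2870 = 2871 - 24*√2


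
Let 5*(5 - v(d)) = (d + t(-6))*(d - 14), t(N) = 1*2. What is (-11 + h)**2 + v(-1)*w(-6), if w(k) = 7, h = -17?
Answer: 840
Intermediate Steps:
t(N) = 2
v(d) = 5 - (-14 + d)*(2 + d)/5 (v(d) = 5 - (d + 2)*(d - 14)/5 = 5 - (2 + d)*(-14 + d)/5 = 5 - (-14 + d)*(2 + d)/5)
(-11 + h)**2 + v(-1)*w(-6) = (-11 - 17)**2 + (53/5 - 1/5*(-1)**2 + (12/5)*(-1))*7 = (-28)**2 + (53/5 - 1/5*1 - 12/5)*7 = 784 + (53/5 - 1/5 - 12/5)*7 = 784 + 8*7 = 784 + 56 = 840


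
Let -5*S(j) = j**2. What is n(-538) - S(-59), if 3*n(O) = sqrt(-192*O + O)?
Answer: 3481/5 + sqrt(102758)/3 ≈ 803.05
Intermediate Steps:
S(j) = -j**2/5
n(O) = sqrt(191)*sqrt(-O)/3 (n(O) = sqrt(-192*O + O)/3 = sqrt(-191*O)/3 = (sqrt(191)*sqrt(-O))/3 = sqrt(191)*sqrt(-O)/3)
n(-538) - S(-59) = sqrt(191)*sqrt(-1*(-538))/3 - (-1)*(-59)**2/5 = sqrt(191)*sqrt(538)/3 - (-1)*3481/5 = sqrt(102758)/3 - 1*(-3481/5) = sqrt(102758)/3 + 3481/5 = 3481/5 + sqrt(102758)/3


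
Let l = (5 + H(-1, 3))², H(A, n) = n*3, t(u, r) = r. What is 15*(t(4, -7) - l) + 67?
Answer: -2978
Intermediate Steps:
H(A, n) = 3*n
l = 196 (l = (5 + 3*3)² = (5 + 9)² = 14² = 196)
15*(t(4, -7) - l) + 67 = 15*(-7 - 1*196) + 67 = 15*(-7 - 196) + 67 = 15*(-203) + 67 = -3045 + 67 = -2978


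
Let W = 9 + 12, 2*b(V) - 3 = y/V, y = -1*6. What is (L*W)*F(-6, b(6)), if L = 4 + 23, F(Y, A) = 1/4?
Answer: 567/4 ≈ 141.75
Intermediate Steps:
y = -6
b(V) = 3/2 - 3/V (b(V) = 3/2 + (-6/V)/2 = 3/2 - 3/V)
F(Y, A) = 1/4
L = 27
W = 21
(L*W)*F(-6, b(6)) = (27*21)*(1/4) = 567*(1/4) = 567/4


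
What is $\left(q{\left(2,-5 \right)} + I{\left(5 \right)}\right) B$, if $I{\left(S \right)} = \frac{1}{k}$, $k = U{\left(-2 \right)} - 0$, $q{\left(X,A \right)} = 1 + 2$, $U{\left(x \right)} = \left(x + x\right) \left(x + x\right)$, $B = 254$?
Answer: $\frac{6223}{8} \approx 777.88$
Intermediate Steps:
$U{\left(x \right)} = 4 x^{2}$ ($U{\left(x \right)} = 2 x 2 x = 4 x^{2}$)
$q{\left(X,A \right)} = 3$
$k = 16$ ($k = 4 \left(-2\right)^{2} - 0 = 4 \cdot 4 + 0 = 16 + 0 = 16$)
$I{\left(S \right)} = \frac{1}{16}$
$\left(q{\left(2,-5 \right)} + I{\left(5 \right)}\right) B = \left(3 + \frac{1}{16}\right) 254 = \frac{49}{16} \cdot 254 = \frac{6223}{8}$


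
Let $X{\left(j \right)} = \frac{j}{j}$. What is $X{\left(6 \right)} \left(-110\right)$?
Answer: $-110$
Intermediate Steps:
$X{\left(j \right)} = 1$
$X{\left(6 \right)} \left(-110\right) = 1 \left(-110\right) = -110$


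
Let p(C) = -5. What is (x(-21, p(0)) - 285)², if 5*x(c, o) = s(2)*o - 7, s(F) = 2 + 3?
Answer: 2122849/25 ≈ 84914.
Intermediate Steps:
s(F) = 5
x(c, o) = -7/5 + o (x(c, o) = (5*o - 7)/5 = (-7 + 5*o)/5 = -7/5 + o)
(x(-21, p(0)) - 285)² = ((-7/5 - 5) - 285)² = (-32/5 - 285)² = (-1457/5)² = 2122849/25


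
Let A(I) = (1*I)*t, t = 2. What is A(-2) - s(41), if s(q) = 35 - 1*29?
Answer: -10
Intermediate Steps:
s(q) = 6 (s(q) = 35 - 29 = 6)
A(I) = 2*I (A(I) = (1*I)*2 = I*2 = 2*I)
A(-2) - s(41) = 2*(-2) - 1*6 = -4 - 6 = -10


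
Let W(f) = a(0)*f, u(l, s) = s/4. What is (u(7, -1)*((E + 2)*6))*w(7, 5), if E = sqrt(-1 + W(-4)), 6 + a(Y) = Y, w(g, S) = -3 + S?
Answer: -6 - 3*sqrt(23) ≈ -20.387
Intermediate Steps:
a(Y) = -6 + Y
u(l, s) = s/4 (u(l, s) = s*(1/4) = s/4)
W(f) = -6*f (W(f) = (-6 + 0)*f = -6*f)
E = sqrt(23) (E = sqrt(-1 - 6*(-4)) = sqrt(-1 + 24) = sqrt(23) ≈ 4.7958)
(u(7, -1)*((E + 2)*6))*w(7, 5) = (((1/4)*(-1))*((sqrt(23) + 2)*6))*(-3 + 5) = -(2 + sqrt(23))*6/4*2 = -(12 + 6*sqrt(23))/4*2 = (-3 - 3*sqrt(23)/2)*2 = -6 - 3*sqrt(23)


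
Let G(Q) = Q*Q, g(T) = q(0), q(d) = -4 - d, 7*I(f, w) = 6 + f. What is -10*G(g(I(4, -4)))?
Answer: -160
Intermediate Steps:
I(f, w) = 6/7 + f/7 (I(f, w) = (6 + f)/7 = 6/7 + f/7)
g(T) = -4 (g(T) = -4 - 1*0 = -4 + 0 = -4)
G(Q) = Q²
-10*G(g(I(4, -4))) = -10*(-4)² = -10*16 = -160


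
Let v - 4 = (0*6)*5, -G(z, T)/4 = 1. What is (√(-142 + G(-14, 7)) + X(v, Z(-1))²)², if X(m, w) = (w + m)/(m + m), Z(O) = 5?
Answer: -591455/4096 + 81*I*√146/32 ≈ -144.4 + 30.585*I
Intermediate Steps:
G(z, T) = -4 (G(z, T) = -4*1 = -4)
v = 4 (v = 4 + (0*6)*5 = 4 + 0*5 = 4 + 0 = 4)
X(m, w) = (m + w)/(2*m) (X(m, w) = (m + w)/((2*m)) = (m + w)*(1/(2*m)) = (m + w)/(2*m))
(√(-142 + G(-14, 7)) + X(v, Z(-1))²)² = (√(-142 - 4) + ((½)*(4 + 5)/4)²)² = (√(-146) + ((½)*(¼)*9)²)² = (I*√146 + (9/8)²)² = (I*√146 + 81/64)² = (81/64 + I*√146)²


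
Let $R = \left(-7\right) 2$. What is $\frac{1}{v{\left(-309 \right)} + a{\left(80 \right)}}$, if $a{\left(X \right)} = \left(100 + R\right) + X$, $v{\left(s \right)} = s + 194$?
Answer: $\frac{1}{51} \approx 0.019608$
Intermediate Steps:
$v{\left(s \right)} = 194 + s$
$R = -14$
$a{\left(X \right)} = 86 + X$ ($a{\left(X \right)} = \left(100 - 14\right) + X = 86 + X$)
$\frac{1}{v{\left(-309 \right)} + a{\left(80 \right)}} = \frac{1}{\left(194 - 309\right) + \left(86 + 80\right)} = \frac{1}{-115 + 166} = \frac{1}{51}$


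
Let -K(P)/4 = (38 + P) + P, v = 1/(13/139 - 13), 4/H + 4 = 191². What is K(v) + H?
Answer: -1651045096/10906623 ≈ -151.38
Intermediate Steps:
H = 4/36477 (H = 4/(-4 + 191²) = 4/(-4 + 36481) = 4/36477 ≈ 0.00010966)
v = -139/1794 (v = 1/(13*(1/139) - 13) = 1/(13/139 - 13) = 1/(-1794/139) = -139/1794 ≈ -0.077480)
K(P) = -152 - 8*P (K(P) = -4*((38 + P) + P) = -4*(38 + 2*P) = -152 - 8*P)
K(v) + H = (-152 - 8*(-139/1794)) + 4/36477 = (-152 + 556/897) + 4/36477 = -135788/897 + 4/36477 = -1651045096/10906623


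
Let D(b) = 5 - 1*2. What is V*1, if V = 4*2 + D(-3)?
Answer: 11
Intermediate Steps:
D(b) = 3 (D(b) = 5 - 2 = 3)
V = 11 (V = 4*2 + 3 = 8 + 3 = 11)
V*1 = 11*1 = 11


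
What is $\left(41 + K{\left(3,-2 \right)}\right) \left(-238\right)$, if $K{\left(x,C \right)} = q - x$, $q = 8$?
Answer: $-10948$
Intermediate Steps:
$K{\left(x,C \right)} = 8 - x$
$\left(41 + K{\left(3,-2 \right)}\right) \left(-238\right) = \left(41 + \left(8 - 3\right)\right) \left(-238\right) = \left(41 + 5\right) \left(-238\right) = 46 \left(-238\right) = -10948$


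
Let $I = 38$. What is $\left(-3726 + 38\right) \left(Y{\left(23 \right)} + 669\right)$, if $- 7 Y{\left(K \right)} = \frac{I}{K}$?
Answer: $- \frac{397090648}{161} \approx -2.4664 \cdot 10^{6}$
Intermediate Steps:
$Y{\left(K \right)} = - \frac{38}{7 K}$ ($Y{\left(K \right)} = - \frac{38 \frac{1}{K}}{7} = - \frac{38}{7 K}$)
$\left(-3726 + 38\right) \left(Y{\left(23 \right)} + 669\right) = \left(-3726 + 38\right) \left(- \frac{38}{7 \cdot 23} + 669\right) = - 3688 \left(\left(- \frac{38}{7}\right) \frac{1}{23} + 669\right) = - 3688 \left(- \frac{38}{161} + 669\right) = \left(-3688\right) \frac{107671}{161} = - \frac{397090648}{161}$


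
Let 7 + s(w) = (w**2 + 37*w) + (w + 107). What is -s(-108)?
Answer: -7660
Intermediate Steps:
s(w) = 100 + w**2 + 38*w (s(w) = -7 + ((w**2 + 37*w) + (w + 107)) = -7 + ((w**2 + 37*w) + (107 + w)) = -7 + (107 + w**2 + 38*w) = 100 + w**2 + 38*w)
-s(-108) = -(100 + (-108)**2 + 38*(-108)) = -(100 + 11664 - 4104) = -1*7660 = -7660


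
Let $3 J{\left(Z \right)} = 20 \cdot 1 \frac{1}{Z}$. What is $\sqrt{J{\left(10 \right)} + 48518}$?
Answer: $\frac{2 \sqrt{109167}}{3} \approx 220.27$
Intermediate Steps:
$J{\left(Z \right)} = \frac{20}{3 Z}$ ($J{\left(Z \right)} = \frac{20 \cdot 1 \frac{1}{Z}}{3} = \frac{20 \frac{1}{Z}}{3} = \frac{20}{3 Z}$)
$\sqrt{J{\left(10 \right)} + 48518} = \sqrt{\frac{20}{3 \cdot 10} + 48518} = \sqrt{\frac{20}{3} \cdot \frac{1}{10} + 48518} = \sqrt{\frac{2}{3} + 48518} = \sqrt{\frac{145556}{3}} = \frac{2 \sqrt{109167}}{3}$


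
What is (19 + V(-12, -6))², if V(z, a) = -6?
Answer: 169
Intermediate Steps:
(19 + V(-12, -6))² = (19 - 6)² = 13² = 169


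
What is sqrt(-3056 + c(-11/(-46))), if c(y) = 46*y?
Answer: I*sqrt(3045) ≈ 55.182*I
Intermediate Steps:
sqrt(-3056 + c(-11/(-46))) = sqrt(-3056 + 46*(-11/(-46))) = sqrt(-3056 + 46*(-11*(-1/46))) = sqrt(-3056 + 46*(11/46)) = sqrt(-3056 + 11) = sqrt(-3045) = I*sqrt(3045)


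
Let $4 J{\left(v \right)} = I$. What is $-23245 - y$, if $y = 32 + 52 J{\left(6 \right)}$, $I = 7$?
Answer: $-23368$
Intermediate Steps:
$J{\left(v \right)} = \frac{7}{4}$ ($J{\left(v \right)} = \frac{1}{4} \cdot 7 = \frac{7}{4}$)
$y = 123$ ($y = 32 + 52 \cdot \frac{7}{4} = 32 + 91 = 123$)
$-23245 - y = -23245 - 123 = -23368$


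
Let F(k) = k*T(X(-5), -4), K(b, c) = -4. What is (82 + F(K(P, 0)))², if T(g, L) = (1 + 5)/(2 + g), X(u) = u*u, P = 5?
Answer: 532900/81 ≈ 6579.0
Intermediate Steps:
X(u) = u²
T(g, L) = 6/(2 + g)
F(k) = 2*k/9 (F(k) = k*(6/(2 + (-5)²)) = k*(6/(2 + 25)) = k*(6/27) = k*(6*(1/27)) = k*(2/9) = 2*k/9)
(82 + F(K(P, 0)))² = (82 + (2/9)*(-4))² = (82 - 8/9)² = (730/9)² = 532900/81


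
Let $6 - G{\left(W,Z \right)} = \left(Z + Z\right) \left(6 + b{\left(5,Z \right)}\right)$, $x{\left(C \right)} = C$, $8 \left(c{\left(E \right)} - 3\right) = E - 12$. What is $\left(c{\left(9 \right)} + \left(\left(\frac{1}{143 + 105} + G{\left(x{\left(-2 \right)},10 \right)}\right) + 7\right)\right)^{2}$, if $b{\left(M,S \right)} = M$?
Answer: $\frac{160554241}{3844} \approx 41768.0$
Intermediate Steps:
$c{\left(E \right)} = \frac{3}{2} + \frac{E}{8}$ ($c{\left(E \right)} = 3 + \frac{E - 12}{8} = 3 + \frac{-12 + E}{8} = 3 + \left(- \frac{3}{2} + \frac{E}{8}\right) = \frac{3}{2} + \frac{E}{8}$)
$G{\left(W,Z \right)} = 6 - 22 Z$ ($G{\left(W,Z \right)} = 6 - \left(Z + Z\right) \left(6 + 5\right) = 6 - 2 Z 11 = 6 - 22 Z$)
$\left(c{\left(9 \right)} + \left(\left(\frac{1}{143 + 105} + G{\left(x{\left(-2 \right)},10 \right)}\right) + 7\right)\right)^{2} = \left(\left(\frac{3}{2} + \frac{1}{8} \cdot 9\right) + \left(\left(\frac{1}{143 + 105} + \left(6 - 220\right)\right) + 7\right)\right)^{2} = \left(\left(\frac{3}{2} + \frac{9}{8}\right) + \left(\left(\frac{1}{248} + \left(6 - 220\right)\right) + 7\right)\right)^{2} = \left(\frac{21}{8} + \left(\left(\frac{1}{248} - 214\right) + 7\right)\right)^{2} = \left(\frac{21}{8} + \left(- \frac{53071}{248} + 7\right)\right)^{2} = \left(\frac{21}{8} - \frac{51335}{248}\right)^{2} = \left(- \frac{12671}{62}\right)^{2} = \frac{160554241}{3844}$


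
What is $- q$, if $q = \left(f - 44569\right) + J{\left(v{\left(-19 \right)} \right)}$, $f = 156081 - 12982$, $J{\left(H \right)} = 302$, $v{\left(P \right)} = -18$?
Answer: $-98832$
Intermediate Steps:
$f = 143099$
$q = 98832$ ($q = \left(143099 - 44569\right) + 302 = 98530 + 302 = 98832$)
$- q = \left(-1\right) 98832 = -98832$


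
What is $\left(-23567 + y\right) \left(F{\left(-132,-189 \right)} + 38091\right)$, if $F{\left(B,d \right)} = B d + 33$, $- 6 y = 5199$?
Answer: $-1541069712$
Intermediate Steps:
$y = - \frac{1733}{2}$ ($y = \left(- \frac{1}{6}\right) 5199 = - \frac{1733}{2} \approx -866.5$)
$F{\left(B,d \right)} = 33 + B d$
$\left(-23567 + y\right) \left(F{\left(-132,-189 \right)} + 38091\right) = \left(-23567 - \frac{1733}{2}\right) \left(\left(33 - -24948\right) + 38091\right) = - \frac{48867 \left(\left(33 + 24948\right) + 38091\right)}{2} = - \frac{48867 \left(24981 + 38091\right)}{2} = \left(- \frac{48867}{2}\right) 63072 = -1541069712$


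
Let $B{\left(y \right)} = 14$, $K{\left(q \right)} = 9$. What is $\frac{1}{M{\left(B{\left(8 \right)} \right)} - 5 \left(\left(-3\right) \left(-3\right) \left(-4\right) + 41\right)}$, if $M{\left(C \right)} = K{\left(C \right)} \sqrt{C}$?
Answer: $\frac{25}{509} + \frac{9 \sqrt{14}}{509} \approx 0.11527$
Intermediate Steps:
$M{\left(C \right)} = 9 \sqrt{C}$
$\frac{1}{M{\left(B{\left(8 \right)} \right)} - 5 \left(\left(-3\right) \left(-3\right) \left(-4\right) + 41\right)} = \frac{1}{9 \sqrt{14} - 5 \left(\left(-3\right) \left(-3\right) \left(-4\right) + 41\right)} = \frac{1}{9 \sqrt{14} - 5 \left(9 \left(-4\right) + 41\right)} = \frac{1}{9 \sqrt{14} - 5 \left(-36 + 41\right)} = \frac{1}{9 \sqrt{14} - 25} = \frac{1}{-25 + 9 \sqrt{14}}$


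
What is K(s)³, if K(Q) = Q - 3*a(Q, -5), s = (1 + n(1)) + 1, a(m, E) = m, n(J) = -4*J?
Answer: 64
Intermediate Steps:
s = -2 (s = (1 - 4*1) + 1 = (1 - 4) + 1 = -3 + 1 = -2)
K(Q) = -2*Q (K(Q) = Q - 3*Q = -2*Q)
K(s)³ = (-2*(-2))³ = 4³ = 64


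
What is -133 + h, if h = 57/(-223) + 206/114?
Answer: -1670843/12711 ≈ -131.45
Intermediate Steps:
h = 19720/12711 (h = 57*(-1/223) + 206*(1/114) = -57/223 + 103/57 = 19720/12711 ≈ 1.5514)
-133 + h = -133 + 19720/12711 = -1670843/12711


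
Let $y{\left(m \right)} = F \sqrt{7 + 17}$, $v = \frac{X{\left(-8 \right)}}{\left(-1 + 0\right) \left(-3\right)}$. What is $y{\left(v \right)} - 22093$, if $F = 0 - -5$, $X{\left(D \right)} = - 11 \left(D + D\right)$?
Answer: $-22093 + 10 \sqrt{6} \approx -22069.0$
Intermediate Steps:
$X{\left(D \right)} = - 22 D$ ($X{\left(D \right)} = - 11 \cdot 2 D = - 22 D$)
$F = 5$ ($F = 0 + 5 = 5$)
$v = \frac{176}{3}$ ($v = \frac{\left(-22\right) \left(-8\right)}{\left(-1 + 0\right) \left(-3\right)} = \frac{176}{\left(-1\right) \left(-3\right)} = \frac{176}{3} \approx 58.667$)
$y{\left(m \right)} = 10 \sqrt{6}$ ($y{\left(m \right)} = 5 \sqrt{7 + 17} = 5 \sqrt{24} = 5 \cdot 2 \sqrt{6} = 10 \sqrt{6}$)
$y{\left(v \right)} - 22093 = 10 \sqrt{6} - 22093 = -22093 + 10 \sqrt{6}$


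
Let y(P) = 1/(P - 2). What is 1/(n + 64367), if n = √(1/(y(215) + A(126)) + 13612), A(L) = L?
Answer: 1727545913/111196582449390 - 7*√200105384191/111196582449390 ≈ 1.5508e-5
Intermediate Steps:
y(P) = 1/(-2 + P)
n = 7*√200105384191/26839 (n = √(1/(1/(-2 + 215) + 126) + 13612) = √(1/(1/213 + 126) + 13612) = √(1/(26839/213) + 13612) = √(213/26839 + 13612) = √(365332681/26839) = 7*√200105384191/26839 ≈ 116.67)
1/(n + 64367) = 1/(7*√200105384191/26839 + 64367) = 1/(64367 + 7*√200105384191/26839)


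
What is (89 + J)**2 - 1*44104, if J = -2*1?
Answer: -36535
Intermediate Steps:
J = -2
(89 + J)**2 - 1*44104 = (89 - 2)**2 - 1*44104 = 87**2 - 44104 = 7569 - 44104 = -36535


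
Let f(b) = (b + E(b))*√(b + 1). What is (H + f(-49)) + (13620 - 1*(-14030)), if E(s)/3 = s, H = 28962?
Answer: 56612 - 784*I*√3 ≈ 56612.0 - 1357.9*I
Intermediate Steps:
E(s) = 3*s
f(b) = 4*b*√(1 + b) (f(b) = (b + 3*b)*√(b + 1) = (4*b)*√(1 + b) = 4*b*√(1 + b))
(H + f(-49)) + (13620 - 1*(-14030)) = (28962 + 4*(-49)*√(1 - 49)) + (13620 - 1*(-14030)) = (28962 + 4*(-49)*√(-48)) + (13620 + 14030) = (28962 + 4*(-49)*(4*I*√3)) + 27650 = (28962 - 784*I*√3) + 27650 = 56612 - 784*I*√3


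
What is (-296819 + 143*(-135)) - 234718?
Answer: -550842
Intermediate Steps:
(-296819 + 143*(-135)) - 234718 = (-296819 - 19305) - 234718 = -316124 - 234718 = -550842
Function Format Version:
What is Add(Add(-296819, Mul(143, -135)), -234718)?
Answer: -550842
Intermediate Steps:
Add(Add(-296819, Mul(143, -135)), -234718) = Add(Add(-296819, -19305), -234718) = Add(-316124, -234718) = -550842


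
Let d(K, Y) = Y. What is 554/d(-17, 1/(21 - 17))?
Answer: 2216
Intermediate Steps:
554/d(-17, 1/(21 - 17)) = 554/(1/(21 - 17)) = 554/(1/4) = 554/(¼) = 554*4 = 2216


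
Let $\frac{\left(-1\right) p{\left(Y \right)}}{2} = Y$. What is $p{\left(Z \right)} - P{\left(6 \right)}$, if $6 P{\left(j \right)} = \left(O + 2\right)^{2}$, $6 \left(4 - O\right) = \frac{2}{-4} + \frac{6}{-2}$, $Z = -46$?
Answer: $\frac{73247}{864} \approx 84.777$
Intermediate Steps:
$p{\left(Y \right)} = - 2 Y$
$O = \frac{55}{12}$ ($O = 4 - \frac{\frac{2}{-4} + \frac{6}{-2}}{6} = 4 - \frac{2 \left(- \frac{1}{4}\right) + 6 \left(- \frac{1}{2}\right)}{6} = 4 - \frac{- \frac{1}{2} - 3}{6} = 4 - - \frac{7}{12} = 4 + \frac{7}{12} = \frac{55}{12} \approx 4.5833$)
$P{\left(j \right)} = \frac{6241}{864}$ ($P{\left(j \right)} = \frac{\left(\frac{55}{12} + 2\right)^{2}}{6} = \frac{\left(\frac{79}{12}\right)^{2}}{6} = \frac{1}{6} \cdot \frac{6241}{144} = \frac{6241}{864}$)
$p{\left(Z \right)} - P{\left(6 \right)} = \left(-2\right) \left(-46\right) - \frac{6241}{864} = 92 - \frac{6241}{864} = \frac{73247}{864}$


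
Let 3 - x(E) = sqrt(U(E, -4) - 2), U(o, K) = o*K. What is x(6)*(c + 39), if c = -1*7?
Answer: 96 - 32*I*sqrt(26) ≈ 96.0 - 163.17*I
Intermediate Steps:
U(o, K) = K*o
c = -7
x(E) = 3 - sqrt(-2 - 4*E) (x(E) = 3 - sqrt(-4*E - 2) = 3 - sqrt(-2 - 4*E))
x(6)*(c + 39) = (3 - sqrt(-2 - 4*6))*(-7 + 39) = (3 - sqrt(-2 - 24))*32 = (3 - sqrt(-26))*32 = (3 - I*sqrt(26))*32 = 96 - 32*I*sqrt(26)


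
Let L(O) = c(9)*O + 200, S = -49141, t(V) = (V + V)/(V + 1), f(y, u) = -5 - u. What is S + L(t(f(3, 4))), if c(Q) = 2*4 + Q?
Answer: -195611/4 ≈ -48903.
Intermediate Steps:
c(Q) = 8 + Q
t(V) = 2*V/(1 + V) (t(V) = (2*V)/(1 + V) = 2*V/(1 + V))
L(O) = 200 + 17*O (L(O) = (8 + 9)*O + 200 = 17*O + 200 = 200 + 17*O)
S + L(t(f(3, 4))) = -49141 + (200 + 17*(2*(-5 - 1*4)/(1 + (-5 - 1*4)))) = -49141 + (200 + 17*(2*(-5 - 4)/(1 + (-5 - 4)))) = -49141 + (200 + 17*(2*(-9)/(1 - 9))) = -49141 + (200 + 17*(2*(-9)/(-8))) = -49141 + (200 + 17*(2*(-9)*(-⅛))) = -49141 + (200 + 17*(9/4)) = -49141 + (200 + 153/4) = -49141 + 953/4 = -195611/4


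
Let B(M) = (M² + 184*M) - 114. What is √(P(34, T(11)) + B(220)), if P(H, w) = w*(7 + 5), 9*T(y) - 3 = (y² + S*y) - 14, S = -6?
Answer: √799422/3 ≈ 298.03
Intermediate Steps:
T(y) = -11/9 - 2*y/3 + y²/9 (T(y) = ⅓ + ((y² - 6*y) - 14)/9 = ⅓ + (-14 + y² - 6*y)/9 = ⅓ + (-14/9 - 2*y/3 + y²/9) = -11/9 - 2*y/3 + y²/9)
P(H, w) = 12*w (P(H, w) = w*12 = 12*w)
B(M) = -114 + M² + 184*M
√(P(34, T(11)) + B(220)) = √(12*(-11/9 - ⅔*11 + (⅑)*11²) + (-114 + 220² + 184*220)) = √(12*(-11/9 - 22/3 + (⅑)*121) + (-114 + 48400 + 40480)) = √(12*(-11/9 - 22/3 + 121/9) + 88766) = √(12*(44/9) + 88766) = √(176/3 + 88766) = √(266474/3) = √799422/3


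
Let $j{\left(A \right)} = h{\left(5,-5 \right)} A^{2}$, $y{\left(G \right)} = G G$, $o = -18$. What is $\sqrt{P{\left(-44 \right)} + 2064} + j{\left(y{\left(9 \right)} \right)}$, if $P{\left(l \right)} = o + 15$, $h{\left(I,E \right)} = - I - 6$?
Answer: $-72171 + 3 \sqrt{229} \approx -72126.0$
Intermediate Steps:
$h{\left(I,E \right)} = -6 - I$
$P{\left(l \right)} = -3$ ($P{\left(l \right)} = -18 + 15 = -3$)
$y{\left(G \right)} = G^{2}$
$j{\left(A \right)} = - 11 A^{2}$ ($j{\left(A \right)} = \left(-6 - 5\right) A^{2} = - 11 A^{2}$)
$\sqrt{P{\left(-44 \right)} + 2064} + j{\left(y{\left(9 \right)} \right)} = \sqrt{-3 + 2064} - 11 \left(9^{2}\right)^{2} = \sqrt{2061} - 11 \cdot 81^{2} = 3 \sqrt{229} - 72171 = -72171 + 3 \sqrt{229}$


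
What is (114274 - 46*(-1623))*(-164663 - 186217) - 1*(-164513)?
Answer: -66292295647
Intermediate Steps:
(114274 - 46*(-1623))*(-164663 - 186217) - 1*(-164513) = (114274 + 74658)*(-350880) + 164513 = 188932*(-350880) + 164513 = -66292460160 + 164513 = -66292295647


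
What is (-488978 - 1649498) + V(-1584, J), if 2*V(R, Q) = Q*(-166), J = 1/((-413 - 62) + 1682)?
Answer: -2581140615/1207 ≈ -2.1385e+6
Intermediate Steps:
J = 1/1207 (J = 1/(-475 + 1682) = 1/1207 ≈ 0.00082850)
V(R, Q) = -83*Q (V(R, Q) = (Q*(-166))/2 = (-166*Q)/2 = -83*Q)
(-488978 - 1649498) + V(-1584, J) = (-488978 - 1649498) - 83*1/1207 = -2138476 - 83/1207 = -2581140615/1207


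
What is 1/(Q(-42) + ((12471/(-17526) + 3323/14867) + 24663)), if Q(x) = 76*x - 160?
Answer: 86853014/1850882192201 ≈ 4.6925e-5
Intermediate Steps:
Q(x) = -160 + 76*x
1/(Q(-42) + ((12471/(-17526) + 3323/14867) + 24663)) = 1/((-160 + 76*(-42)) + ((12471/(-17526) + 3323/14867) + 24663)) = 1/((-160 - 3192) + ((12471*(-1/17526) + 3323*(1/14867)) + 24663)) = 1/(-3352 + ((-4157/5842 + 3323/14867) + 24663)) = 1/(-3352 + (-42389153/86853014 + 24663)) = 1/(-3352 + 2142013495129/86853014) = 1/(1850882192201/86853014) = 86853014/1850882192201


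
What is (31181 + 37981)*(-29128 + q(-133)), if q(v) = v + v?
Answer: -2032947828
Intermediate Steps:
q(v) = 2*v
(31181 + 37981)*(-29128 + q(-133)) = (31181 + 37981)*(-29128 + 2*(-133)) = 69162*(-29128 - 266) = 69162*(-29394) = -2032947828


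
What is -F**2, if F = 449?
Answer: -201601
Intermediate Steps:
-F**2 = -1*449**2 = -1*201601 = -201601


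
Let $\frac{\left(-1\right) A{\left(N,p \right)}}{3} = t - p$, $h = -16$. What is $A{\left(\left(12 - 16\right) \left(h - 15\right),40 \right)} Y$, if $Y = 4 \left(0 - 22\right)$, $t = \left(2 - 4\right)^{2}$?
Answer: $-9504$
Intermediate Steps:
$t = 4$ ($t = \left(-2\right)^{2} = 4$)
$A{\left(N,p \right)} = -12 + 3 p$ ($A{\left(N,p \right)} = - 3 \left(4 - p\right) = -12 + 3 p$)
$Y = -88$ ($Y = 4 \left(-22\right) = -88$)
$A{\left(\left(12 - 16\right) \left(h - 15\right),40 \right)} Y = \left(-12 + 3 \cdot 40\right) \left(-88\right) = \left(-12 + 120\right) \left(-88\right) = 108 \left(-88\right) = -9504$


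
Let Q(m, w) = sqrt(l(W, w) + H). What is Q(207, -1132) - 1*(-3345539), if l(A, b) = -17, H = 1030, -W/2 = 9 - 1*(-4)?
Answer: 3345539 + sqrt(1013) ≈ 3.3456e+6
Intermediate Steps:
W = -26 (W = -2*(9 - 1*(-4)) = -2*(9 + 4) = -2*13 = -26)
Q(m, w) = sqrt(1013) (Q(m, w) = sqrt(-17 + 1030) = sqrt(1013))
Q(207, -1132) - 1*(-3345539) = sqrt(1013) - 1*(-3345539) = sqrt(1013) + 3345539 = 3345539 + sqrt(1013)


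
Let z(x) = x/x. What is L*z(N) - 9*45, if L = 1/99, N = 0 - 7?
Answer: -40094/99 ≈ -404.99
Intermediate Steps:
N = -7
z(x) = 1
L = 1/99 ≈ 0.010101
L*z(N) - 9*45 = (1/99)*1 - 9*45 = 1/99 - 1*405 = 1/99 - 405 = -40094/99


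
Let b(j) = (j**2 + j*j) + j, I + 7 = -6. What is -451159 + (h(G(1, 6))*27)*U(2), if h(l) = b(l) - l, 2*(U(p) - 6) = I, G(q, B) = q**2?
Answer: -451186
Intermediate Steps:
I = -13 (I = -7 - 6 = -13)
U(p) = -1/2 (U(p) = 6 + (1/2)*(-13) = 6 - 13/2 = -1/2)
b(j) = j + 2*j**2 (b(j) = (j**2 + j**2) + j = 2*j**2 + j = j + 2*j**2)
h(l) = -l + l*(1 + 2*l) (h(l) = l*(1 + 2*l) - l = -l + l*(1 + 2*l))
-451159 + (h(G(1, 6))*27)*U(2) = -451159 + ((2*(1**2)**2)*27)*(-1/2) = -451159 + ((2*1**2)*27)*(-1/2) = -451159 + ((2*1)*27)*(-1/2) = -451159 + (2*27)*(-1/2) = -451159 + 54*(-1/2) = -451159 - 27 = -451186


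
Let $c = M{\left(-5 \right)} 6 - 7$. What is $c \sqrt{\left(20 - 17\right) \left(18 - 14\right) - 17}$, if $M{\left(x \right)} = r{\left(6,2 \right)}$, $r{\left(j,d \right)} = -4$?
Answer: $- 31 i \sqrt{5} \approx - 69.318 i$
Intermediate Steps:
$M{\left(x \right)} = -4$
$c = -31$ ($c = \left(-4\right) 6 - 7 = -24 - 7 = -31$)
$c \sqrt{\left(20 - 17\right) \left(18 - 14\right) - 17} = - 31 \sqrt{\left(20 - 17\right) \left(18 - 14\right) - 17} = - 31 \sqrt{3 \cdot 4 - 17} = - 31 \sqrt{12 - 17} = - 31 \sqrt{-5} = - 31 i \sqrt{5}$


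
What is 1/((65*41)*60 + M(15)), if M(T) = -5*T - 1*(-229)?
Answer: 1/160054 ≈ 6.2479e-6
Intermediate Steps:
M(T) = 229 - 5*T (M(T) = -5*T + 229 = 229 - 5*T)
1/((65*41)*60 + M(15)) = 1/((65*41)*60 + (229 - 5*15)) = 1/(2665*60 + (229 - 75)) = 1/(159900 + 154) = 1/160054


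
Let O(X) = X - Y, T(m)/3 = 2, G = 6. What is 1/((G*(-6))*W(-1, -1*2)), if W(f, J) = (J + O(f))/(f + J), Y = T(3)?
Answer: -1/108 ≈ -0.0092593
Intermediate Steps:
T(m) = 6 (T(m) = 3*2 = 6)
Y = 6
O(X) = -6 + X (O(X) = X - 1*6 = X - 6 = -6 + X)
W(f, J) = (-6 + J + f)/(J + f) (W(f, J) = (J + (-6 + f))/(f + J) = (-6 + J + f)/(J + f))
1/((G*(-6))*W(-1, -1*2)) = 1/((6*(-6))*((-6 - 1*2 - 1)/(-1*2 - 1))) = 1/(-36*(-6 - 2 - 1)/(-2 - 1)) = 1/(-36*(-9)/(-3)) = 1/(-(-12)*(-9)) = 1/(-36*3) = 1/(-108) = -1/108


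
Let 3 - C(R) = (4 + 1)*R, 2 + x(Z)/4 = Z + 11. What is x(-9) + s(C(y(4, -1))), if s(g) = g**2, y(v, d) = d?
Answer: 64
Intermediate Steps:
x(Z) = 36 + 4*Z (x(Z) = -8 + 4*(Z + 11) = -8 + 4*(11 + Z) = -8 + (44 + 4*Z) = 36 + 4*Z)
C(R) = 3 - 5*R (C(R) = 3 - (4 + 1)*R = 3 - 5*R)
x(-9) + s(C(y(4, -1))) = (36 + 4*(-9)) + (3 - 5*(-1))**2 = (36 - 36) + (3 + 5)**2 = 0 + 8**2 = 0 + 64 = 64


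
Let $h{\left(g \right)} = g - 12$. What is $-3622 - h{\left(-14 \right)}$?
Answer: $-3596$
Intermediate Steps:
$h{\left(g \right)} = -12 + g$ ($h{\left(g \right)} = g - 12 = -12 + g$)
$-3622 - h{\left(-14 \right)} = -3622 - \left(-12 - 14\right) = -3622 - -26 = -3622 + 26 = -3596$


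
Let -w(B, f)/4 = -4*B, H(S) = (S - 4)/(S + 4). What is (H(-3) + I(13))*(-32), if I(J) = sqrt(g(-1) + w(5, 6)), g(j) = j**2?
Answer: -64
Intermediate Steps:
H(S) = (-4 + S)/(4 + S)
w(B, f) = 16*B (w(B, f) = -(-16)*B = 16*B)
I(J) = 9 (I(J) = sqrt((-1)**2 + 16*5) = sqrt(1 + 80) = sqrt(81) = 9)
(H(-3) + I(13))*(-32) = ((-4 - 3)/(4 - 3) + 9)*(-32) = (-7/1 + 9)*(-32) = (1*(-7) + 9)*(-32) = (-7 + 9)*(-32) = 2*(-32) = -64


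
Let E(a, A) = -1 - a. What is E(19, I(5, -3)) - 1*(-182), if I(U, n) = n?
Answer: 162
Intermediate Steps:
E(19, I(5, -3)) - 1*(-182) = (-1 - 1*19) - 1*(-182) = (-1 - 19) + 182 = -20 + 182 = 162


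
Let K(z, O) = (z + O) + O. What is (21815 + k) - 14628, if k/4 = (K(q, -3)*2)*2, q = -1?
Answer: 7075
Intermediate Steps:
K(z, O) = z + 2*O (K(z, O) = (O + z) + O = z + 2*O)
k = -112 (k = 4*(((-1 + 2*(-3))*2)*2) = 4*(((-1 - 6)*2)*2) = 4*(-7*2*2) = 4*(-14*2) = 4*(-28) = -112)
(21815 + k) - 14628 = (21815 - 112) - 14628 = 21703 - 14628 = 7075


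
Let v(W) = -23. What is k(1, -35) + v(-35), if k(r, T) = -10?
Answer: -33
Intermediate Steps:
k(1, -35) + v(-35) = -10 - 23 = -33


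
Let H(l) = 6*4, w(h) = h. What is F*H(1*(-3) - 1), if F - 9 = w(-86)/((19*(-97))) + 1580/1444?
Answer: 8522448/35017 ≈ 243.38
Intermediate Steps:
H(l) = 24
F = 355102/35017 (F = 9 + (-86/(19*(-97)) + 1580/1444) = 9 + (-86/(-1843) + 1580*(1/1444)) = 9 + (-86*(-1/1843) + 395/361) = 9 + (86/1843 + 395/361) = 9 + 39949/35017 = 355102/35017 ≈ 10.141)
F*H(1*(-3) - 1) = (355102/35017)*24 = 8522448/35017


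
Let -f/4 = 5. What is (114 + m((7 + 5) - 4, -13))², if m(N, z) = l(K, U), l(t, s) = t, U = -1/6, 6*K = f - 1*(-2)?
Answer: 12321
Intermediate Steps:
f = -20 (f = -4*5 = -20)
K = -3 (K = (-20 - 1*(-2))/6 = (-20 + 2)/6 = (⅙)*(-18) = -3)
U = -⅙ (U = -1*⅙ = -⅙ ≈ -0.16667)
m(N, z) = -3
(114 + m((7 + 5) - 4, -13))² = (114 - 3)² = 111² = 12321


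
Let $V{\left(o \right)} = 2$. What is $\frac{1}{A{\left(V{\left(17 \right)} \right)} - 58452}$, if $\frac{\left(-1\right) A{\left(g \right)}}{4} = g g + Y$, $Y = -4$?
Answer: $- \frac{1}{58452} \approx -1.7108 \cdot 10^{-5}$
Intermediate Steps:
$A{\left(g \right)} = 16 - 4 g^{2}$ ($A{\left(g \right)} = - 4 \left(g g - 4\right) = - 4 \left(g^{2} - 4\right) = - 4 \left(-4 + g^{2}\right) = 16 - 4 g^{2}$)
$\frac{1}{A{\left(V{\left(17 \right)} \right)} - 58452} = \frac{1}{\left(16 - 4 \cdot 2^{2}\right) - 58452} = \frac{1}{\left(16 - 16\right) - 58452} = \frac{1}{0 - 58452} = \frac{1}{-58452} = - \frac{1}{58452}$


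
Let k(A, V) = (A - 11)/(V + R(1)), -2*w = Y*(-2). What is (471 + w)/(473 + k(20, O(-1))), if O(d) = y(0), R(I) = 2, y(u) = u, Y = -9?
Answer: 924/955 ≈ 0.96754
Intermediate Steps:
w = -9 (w = -(-9)*(-2)/2 = -1/2*18 = -9)
O(d) = 0
k(A, V) = (-11 + A)/(2 + V) (k(A, V) = (A - 11)/(V + 2) = (-11 + A)/(2 + V))
(471 + w)/(473 + k(20, O(-1))) = (471 - 9)/(473 + (-11 + 20)/(2 + 0)) = 462/(473 + 9/2) = 462/(955/2) = 462*(2/955) = 924/955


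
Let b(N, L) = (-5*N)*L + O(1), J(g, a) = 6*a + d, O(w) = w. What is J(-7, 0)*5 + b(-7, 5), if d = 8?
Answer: 216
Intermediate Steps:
J(g, a) = 8 + 6*a (J(g, a) = 6*a + 8 = 8 + 6*a)
b(N, L) = 1 - 5*L*N (b(N, L) = (-5*N)*L + 1 = -5*L*N + 1 = 1 - 5*L*N)
J(-7, 0)*5 + b(-7, 5) = (8 + 6*0)*5 + (1 - 5*5*(-7)) = (8 + 0)*5 + (1 + 175) = 8*5 + 176 = 40 + 176 = 216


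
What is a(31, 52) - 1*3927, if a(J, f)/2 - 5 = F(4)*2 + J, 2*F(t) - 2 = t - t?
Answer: -3851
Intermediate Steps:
F(t) = 1 (F(t) = 1 + (t - t)/2 = 1 + (½)*0 = 1 + 0 = 1)
a(J, f) = 14 + 2*J (a(J, f) = 10 + 2*(1*2 + J) = 10 + 2*(2 + J) = 10 + (4 + 2*J) = 14 + 2*J)
a(31, 52) - 1*3927 = (14 + 2*31) - 1*3927 = (14 + 62) - 3927 = 76 - 3927 = -3851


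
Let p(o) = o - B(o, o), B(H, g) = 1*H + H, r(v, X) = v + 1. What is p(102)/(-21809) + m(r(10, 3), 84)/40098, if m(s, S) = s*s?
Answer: 6728885/874497282 ≈ 0.0076946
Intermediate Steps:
r(v, X) = 1 + v
m(s, S) = s²
B(H, g) = 2*H (B(H, g) = H + H = 2*H)
p(o) = -o (p(o) = o - 2*o = -o)
p(102)/(-21809) + m(r(10, 3), 84)/40098 = -1*102/(-21809) + (1 + 10)²/40098 = -102*(-1/21809) + 11²*(1/40098) = 102/21809 + 121*(1/40098) = 102/21809 + 121/40098 = 6728885/874497282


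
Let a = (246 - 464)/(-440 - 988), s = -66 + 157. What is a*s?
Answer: 1417/102 ≈ 13.892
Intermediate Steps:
s = 91
a = 109/714 (a = -218/(-1428) = -218*(-1/1428) = 109/714 ≈ 0.15266)
a*s = (109/714)*91 = 1417/102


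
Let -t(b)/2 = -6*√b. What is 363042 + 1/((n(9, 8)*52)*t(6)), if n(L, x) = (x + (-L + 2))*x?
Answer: 363042 + √6/29952 ≈ 3.6304e+5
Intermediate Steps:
n(L, x) = x*(2 + x - L) (n(L, x) = (x + (2 - L))*x = (2 + x - L)*x = x*(2 + x - L))
t(b) = 12*√b (t(b) = -(-12)*√b = 12*√b)
363042 + 1/((n(9, 8)*52)*t(6)) = 363042 + 1/(((8*(2 + 8 - 1*9))*52)*(12*√6)) = 363042 + 1/(((8*(2 + 8 - 9))*52)*(12*√6)) = 363042 + 1/(((8*1)*52)*(12*√6)) = 363042 + 1/((8*52)*(12*√6)) = 363042 + 1/(416*(12*√6)) = 363042 + 1/(4992*√6) = 363042 + √6/29952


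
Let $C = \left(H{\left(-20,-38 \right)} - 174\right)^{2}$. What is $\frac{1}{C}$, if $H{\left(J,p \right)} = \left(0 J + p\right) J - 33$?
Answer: $\frac{1}{305809} \approx 3.27 \cdot 10^{-6}$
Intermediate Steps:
$H{\left(J,p \right)} = -33 + J p$ ($H{\left(J,p \right)} = \left(0 + p\right) J - 33 = p J - 33 = J p - 33 = -33 + J p$)
$C = 305809$ ($C = \left(\left(-33 - -760\right) - 174\right)^{2} = \left(\left(-33 + 760\right) - 174\right)^{2} = \left(727 - 174\right)^{2} = 553^{2} = 305809$)
$\frac{1}{C} = \frac{1}{305809}$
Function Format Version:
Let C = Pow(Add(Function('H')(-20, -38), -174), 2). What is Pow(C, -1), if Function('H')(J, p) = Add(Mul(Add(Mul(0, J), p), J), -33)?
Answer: Rational(1, 305809) ≈ 3.2700e-6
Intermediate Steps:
Function('H')(J, p) = Add(-33, Mul(J, p)) (Function('H')(J, p) = Add(Mul(Add(0, p), J), -33) = Add(Mul(p, J), -33) = Add(Mul(J, p), -33) = Add(-33, Mul(J, p)))
C = 305809 (C = Pow(Add(Add(-33, Mul(-20, -38)), -174), 2) = Pow(Add(Add(-33, 760), -174), 2) = Pow(Add(727, -174), 2) = Pow(553, 2) = 305809)
Pow(C, -1) = Pow(305809, -1) = Rational(1, 305809)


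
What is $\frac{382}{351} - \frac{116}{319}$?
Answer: $\frac{2798}{3861} \approx 0.72468$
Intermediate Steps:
$\frac{382}{351} - \frac{116}{319} = 382 \cdot \frac{1}{351} - \frac{4}{11} = \frac{382}{351} - \frac{4}{11} = \frac{2798}{3861}$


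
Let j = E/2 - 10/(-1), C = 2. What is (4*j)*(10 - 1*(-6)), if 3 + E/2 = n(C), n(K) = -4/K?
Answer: 320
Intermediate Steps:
E = -10 (E = -6 + 2*(-4/2) = -6 + 2*(-4*½) = -6 + 2*(-2) = -6 - 4 = -10)
j = 5 (j = -10/2 - 10/(-1) = -10*½ - 10*(-1) = -5 + 10 = 5)
(4*j)*(10 - 1*(-6)) = (4*5)*(10 - 1*(-6)) = 20*(10 + 6) = 20*16 = 320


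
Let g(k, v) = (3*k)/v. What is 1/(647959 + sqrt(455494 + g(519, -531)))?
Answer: 38229581/24771174201206 - 3*sqrt(176173823)/24771174201206 ≈ 1.5417e-6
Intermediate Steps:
g(k, v) = 3*k/v
1/(647959 + sqrt(455494 + g(519, -531))) = 1/(647959 + sqrt(455494 + 3*519/(-531))) = 1/(647959 + sqrt(455494 + 3*519*(-1/531))) = 1/(647959 + sqrt(455494 - 173/59)) = 1/(647959 + sqrt(26873973/59)) = 1/(647959 + 3*sqrt(176173823)/59)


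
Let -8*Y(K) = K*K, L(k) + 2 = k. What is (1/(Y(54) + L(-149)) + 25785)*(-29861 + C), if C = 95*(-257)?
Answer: -1442891257908/1031 ≈ -1.3995e+9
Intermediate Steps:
L(k) = -2 + k
C = -24415
Y(K) = -K²/8 (Y(K) = -K*K/8 = -K²/8)
(1/(Y(54) + L(-149)) + 25785)*(-29861 + C) = (1/(-⅛*54² + (-2 - 149)) + 25785)*(-29861 - 24415) = (1/(-⅛*2916 - 151) + 25785)*(-54276) = (1/(-729/2 - 151) + 25785)*(-54276) = (1/(-1031/2) + 25785)*(-54276) = (-2/1031 + 25785)*(-54276) = (26584333/1031)*(-54276) = -1442891257908/1031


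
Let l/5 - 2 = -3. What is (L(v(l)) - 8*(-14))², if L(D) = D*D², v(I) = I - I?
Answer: 12544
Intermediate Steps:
l = -5 (l = 10 + 5*(-3) = 10 - 15 = -5)
v(I) = 0
L(D) = D³
(L(v(l)) - 8*(-14))² = (0³ - 8*(-14))² = (0 + 112)² = 112² = 12544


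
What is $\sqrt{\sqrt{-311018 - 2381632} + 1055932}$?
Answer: $\sqrt{1055932 + 5 i \sqrt{107706}} \approx 1027.6 + 0.798 i$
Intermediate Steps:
$\sqrt{\sqrt{-311018 - 2381632} + 1055932} = \sqrt{\sqrt{-2692650} + 1055932} = \sqrt{5 i \sqrt{107706} + 1055932} = \sqrt{1055932 + 5 i \sqrt{107706}}$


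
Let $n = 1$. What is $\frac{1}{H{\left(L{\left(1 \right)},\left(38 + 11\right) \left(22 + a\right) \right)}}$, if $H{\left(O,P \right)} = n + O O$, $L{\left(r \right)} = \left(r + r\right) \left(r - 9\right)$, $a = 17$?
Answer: $\frac{1}{257} \approx 0.0038911$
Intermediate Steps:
$L{\left(r \right)} = 2 r \left(-9 + r\right)$
$H{\left(O,P \right)} = 1 + O^{2}$ ($H{\left(O,P \right)} = 1 + O O = 1 + O^{2}$)
$\frac{1}{H{\left(L{\left(1 \right)},\left(38 + 11\right) \left(22 + a\right) \right)}} = \frac{1}{1 + \left(2 \cdot 1 \left(-9 + 1\right)\right)^{2}} = \frac{1}{1 + \left(2 \cdot 1 \left(-8\right)\right)^{2}} = \frac{1}{1 + \left(-16\right)^{2}} = \frac{1}{1 + 256} = \frac{1}{257}$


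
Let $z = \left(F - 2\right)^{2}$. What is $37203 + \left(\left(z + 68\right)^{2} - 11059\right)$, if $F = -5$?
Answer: $39833$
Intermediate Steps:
$z = 49$ ($z = \left(-5 - 2\right)^{2} = \left(-7\right)^{2} = 49$)
$37203 + \left(\left(z + 68\right)^{2} - 11059\right) = 37203 + \left(\left(49 + 68\right)^{2} - 11059\right) = 37203 - \left(11059 - 117^{2}\right) = 37203 + \left(13689 - 11059\right) = 37203 + 2630 = 39833$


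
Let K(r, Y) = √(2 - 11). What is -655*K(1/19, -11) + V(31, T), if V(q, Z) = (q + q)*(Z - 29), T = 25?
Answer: -248 - 1965*I ≈ -248.0 - 1965.0*I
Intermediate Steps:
V(q, Z) = 2*q*(-29 + Z) (V(q, Z) = (2*q)*(-29 + Z) = 2*q*(-29 + Z))
K(r, Y) = 3*I (K(r, Y) = √(-9) = 3*I)
-655*K(1/19, -11) + V(31, T) = -1965*I + 2*31*(-29 + 25) = -1965*I + 2*31*(-4) = -1965*I - 248 = -248 - 1965*I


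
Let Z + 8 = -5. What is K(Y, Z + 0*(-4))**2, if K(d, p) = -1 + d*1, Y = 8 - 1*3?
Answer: 16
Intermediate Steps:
Z = -13 (Z = -8 - 5 = -13)
Y = 5 (Y = 8 - 3 = 5)
K(d, p) = -1 + d
K(Y, Z + 0*(-4))**2 = (-1 + 5)**2 = 4**2 = 16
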